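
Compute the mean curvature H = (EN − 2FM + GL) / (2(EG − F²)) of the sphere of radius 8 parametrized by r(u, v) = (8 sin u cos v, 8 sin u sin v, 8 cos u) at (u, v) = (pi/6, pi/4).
H = -1/8

With E = 64, F = 0, G = 64*sin(u)^2, L = -8*sin(u)/Abs(sin(u)), M = 0, N = -8*sin(u)^3/Abs(sin(u)), assemble
  H = (EN − 2FM + GL) / (2(EG − F²)) = -sin(u)/(8*Abs(sin(u))).
At (u, v) = (pi/6, pi/4): H = -1/8.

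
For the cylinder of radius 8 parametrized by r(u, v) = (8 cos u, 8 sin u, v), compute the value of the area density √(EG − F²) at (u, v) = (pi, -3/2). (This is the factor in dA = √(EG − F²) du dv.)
√(EG − F²)|_{(pi, -3/2)} = 8

E = 64, F = 0, G = 1, so EG − F² = 64. Taking the positive square root: √(EG − F²) = 8. At (u, v) = (pi, -3/2): 8.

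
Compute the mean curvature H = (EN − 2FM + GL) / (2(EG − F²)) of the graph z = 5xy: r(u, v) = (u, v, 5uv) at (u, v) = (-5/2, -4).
H = -10000*sqrt(2229)/4968441

With E = 25*v^2 + 1, F = 25*u*v, G = 25*u^2 + 1, L = 0, M = 5/sqrt(25*u^2 + 25*v^2 + 1), N = 0, assemble
  H = (EN − 2FM + GL) / (2(EG − F²)) = -125*u*v/(25*u^2 + 25*v^2 + 1)^(3/2).
At (u, v) = (-5/2, -4): H = -10000*sqrt(2229)/4968441.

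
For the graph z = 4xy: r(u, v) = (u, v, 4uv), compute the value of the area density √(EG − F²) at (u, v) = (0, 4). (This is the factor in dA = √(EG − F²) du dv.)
√(EG − F²)|_{(0, 4)} = sqrt(257)

E = 16*v^2 + 1, F = 16*u*v, G = 16*u^2 + 1, so EG − F² = 16*u^2 + 16*v^2 + 1. Taking the positive square root: √(EG − F²) = sqrt(16*u^2 + 16*v^2 + 1). At (u, v) = (0, 4): sqrt(257).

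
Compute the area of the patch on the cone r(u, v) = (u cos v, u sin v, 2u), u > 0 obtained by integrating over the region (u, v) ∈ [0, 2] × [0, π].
Area = 2*sqrt(5)*pi

Area = ∫∫ √(EG − F²) du dv with √(EG − F²) = sqrt(5)*Abs(u). Integrating over [0, 2] × [0, π] gives 2*sqrt(5)*pi.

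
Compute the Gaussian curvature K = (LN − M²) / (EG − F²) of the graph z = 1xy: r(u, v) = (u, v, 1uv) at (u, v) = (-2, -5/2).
K = -16/2025

Coefficients of the first fundamental form: E = v^2 + 1, F = u*v, G = u^2 + 1.
Coefficients of the second fundamental form: L = 0, M = 1/sqrt(u^2 + v^2 + 1), N = 0.
Assemble K = (LN − M²)/(EG − F²) = 1/((u^2*v^2 - (u^2 + 1)*(v^2 + 1))*(u^2 + v^2 + 1)). At (u, v) = (-2, -5/2): K = -16/2025.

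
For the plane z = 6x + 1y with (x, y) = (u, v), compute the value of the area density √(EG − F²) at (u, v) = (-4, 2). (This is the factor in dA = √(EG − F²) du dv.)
√(EG − F²)|_{(-4, 2)} = sqrt(38)

E = 37, F = 6, G = 2, so EG − F² = 38. Taking the positive square root: √(EG − F²) = sqrt(38). At (u, v) = (-4, 2): sqrt(38).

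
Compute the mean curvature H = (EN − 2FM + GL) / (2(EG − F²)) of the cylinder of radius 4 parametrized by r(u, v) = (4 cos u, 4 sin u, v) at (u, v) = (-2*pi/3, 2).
H = -1/8

With E = 16, F = 0, G = 1, L = -4, M = 0, N = 0, assemble
  H = (EN − 2FM + GL) / (2(EG − F²)) = -1/8.
At (u, v) = (-2*pi/3, 2): H = -1/8.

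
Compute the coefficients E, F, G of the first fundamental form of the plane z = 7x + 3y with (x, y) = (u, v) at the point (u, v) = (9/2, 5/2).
E = 50;  F = 21;  G = 10

Partials: r_u = (1, 0, 7), r_v = (0, 1, 3). As functions of (u, v):
  E = r_u · r_u = 50,
  F = r_u · r_v = 21,
  G = r_v · r_v = 10.
Evaluating at (u, v) = (9/2, 5/2): E = 50, F = 21, G = 10.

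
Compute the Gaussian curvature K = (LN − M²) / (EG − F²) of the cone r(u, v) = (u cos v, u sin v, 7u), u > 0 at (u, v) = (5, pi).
K = 0

Coefficients of the first fundamental form: E = 50, F = 0, G = u^2.
Coefficients of the second fundamental form: L = 0, M = 0, N = 7*sqrt(2)*u^2/(10*Abs(u)).
Assemble K = (LN − M²)/(EG − F²) = 0. At (u, v) = (5, pi): K = 0.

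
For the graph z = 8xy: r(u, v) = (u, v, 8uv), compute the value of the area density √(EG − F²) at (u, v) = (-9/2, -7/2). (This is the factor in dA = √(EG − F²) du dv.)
√(EG − F²)|_{(-9/2, -7/2)} = sqrt(2081)

E = 64*v^2 + 1, F = 64*u*v, G = 64*u^2 + 1, so EG − F² = 64*u^2 + 64*v^2 + 1. Taking the positive square root: √(EG − F²) = sqrt(64*u^2 + 64*v^2 + 1). At (u, v) = (-9/2, -7/2): sqrt(2081).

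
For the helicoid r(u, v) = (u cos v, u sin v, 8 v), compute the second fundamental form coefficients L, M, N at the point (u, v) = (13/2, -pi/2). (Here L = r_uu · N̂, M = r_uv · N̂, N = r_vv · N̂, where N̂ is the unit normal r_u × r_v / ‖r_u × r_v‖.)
L = 0;  M = -16*sqrt(17)/85;  N = 0

Compute the unit normal N̂(u, v) = (8*sin(v)/sqrt(u^2 + 64), -8*cos(v)/sqrt(u^2 + 64), u/sqrt(u^2 + 64)), and the second partials r_uu, r_uv, r_vv. Take dot products:
  L(u, v) = r_uu · N̂ = 0,
  M(u, v) = r_uv · N̂ = -8/sqrt(u^2 + 64),
  N(u, v) = r_vv · N̂ = 0.
Evaluating at (u, v) = (13/2, -pi/2):
  L = 0, M = -16*sqrt(17)/85, N = 0.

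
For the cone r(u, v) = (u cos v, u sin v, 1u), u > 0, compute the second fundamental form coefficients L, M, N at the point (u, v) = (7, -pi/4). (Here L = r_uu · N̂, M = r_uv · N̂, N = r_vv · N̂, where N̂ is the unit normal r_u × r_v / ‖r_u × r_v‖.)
L = 0;  M = 0;  N = 7*sqrt(2)/2

Compute the unit normal N̂(u, v) = (-sqrt(2)*u*cos(v)/(2*Abs(u)), -sqrt(2)*u*sin(v)/(2*Abs(u)), sqrt(2)*u/(2*Abs(u))), and the second partials r_uu, r_uv, r_vv. Take dot products:
  L(u, v) = r_uu · N̂ = 0,
  M(u, v) = r_uv · N̂ = 0,
  N(u, v) = r_vv · N̂ = sqrt(2)*u^2/(2*Abs(u)).
Evaluating at (u, v) = (7, -pi/4):
  L = 0, M = 0, N = 7*sqrt(2)/2.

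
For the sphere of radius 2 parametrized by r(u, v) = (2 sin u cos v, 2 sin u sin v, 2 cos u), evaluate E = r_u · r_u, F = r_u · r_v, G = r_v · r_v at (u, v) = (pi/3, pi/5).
E = 4;  F = 0;  G = 3

Partials: r_u = (2*cos(u)*cos(v), 2*sin(v)*cos(u), -2*sin(u)), r_v = (-2*sin(u)*sin(v), 2*sin(u)*cos(v), 0). As functions of (u, v):
  E = r_u · r_u = 4,
  F = r_u · r_v = 0,
  G = r_v · r_v = 4*sin(u)^2.
Evaluating at (u, v) = (pi/3, pi/5): E = 4, F = 0, G = 3.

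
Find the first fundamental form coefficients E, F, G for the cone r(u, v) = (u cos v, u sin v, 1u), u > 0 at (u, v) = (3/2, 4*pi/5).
E = 2;  F = 0;  G = 9/4

Partials: r_u = (cos(v), sin(v), 1), r_v = (-u*sin(v), u*cos(v), 0). As functions of (u, v):
  E = r_u · r_u = 2,
  F = r_u · r_v = 0,
  G = r_v · r_v = u^2.
Evaluating at (u, v) = (3/2, 4*pi/5): E = 2, F = 0, G = 9/4.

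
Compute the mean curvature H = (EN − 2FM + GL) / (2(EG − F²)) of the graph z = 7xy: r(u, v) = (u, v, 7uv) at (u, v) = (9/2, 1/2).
H = -3087*sqrt(4022)/8088242

With E = 49*v^2 + 1, F = 49*u*v, G = 49*u^2 + 1, L = 0, M = 7/sqrt(49*u^2 + 49*v^2 + 1), N = 0, assemble
  H = (EN − 2FM + GL) / (2(EG − F²)) = -343*u*v/(49*u^2 + 49*v^2 + 1)^(3/2).
At (u, v) = (9/2, 1/2): H = -3087*sqrt(4022)/8088242.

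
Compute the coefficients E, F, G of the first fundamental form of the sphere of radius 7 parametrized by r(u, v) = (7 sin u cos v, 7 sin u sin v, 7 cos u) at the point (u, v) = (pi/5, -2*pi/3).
E = 49;  F = 0;  G = 245/8 - 49*sqrt(5)/8

Partials: r_u = (7*cos(u)*cos(v), 7*sin(v)*cos(u), -7*sin(u)), r_v = (-7*sin(u)*sin(v), 7*sin(u)*cos(v), 0). As functions of (u, v):
  E = r_u · r_u = 49,
  F = r_u · r_v = 0,
  G = r_v · r_v = 49*sin(u)^2.
Evaluating at (u, v) = (pi/5, -2*pi/3): E = 49, F = 0, G = 245/8 - 49*sqrt(5)/8.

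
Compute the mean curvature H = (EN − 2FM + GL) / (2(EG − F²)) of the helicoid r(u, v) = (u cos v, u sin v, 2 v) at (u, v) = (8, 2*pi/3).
H = 0

With E = 1, F = 0, G = u^2 + 4, L = 0, M = -2/sqrt(u^2 + 4), N = 0, assemble
  H = (EN − 2FM + GL) / (2(EG − F²)) = 0.
At (u, v) = (8, 2*pi/3): H = 0.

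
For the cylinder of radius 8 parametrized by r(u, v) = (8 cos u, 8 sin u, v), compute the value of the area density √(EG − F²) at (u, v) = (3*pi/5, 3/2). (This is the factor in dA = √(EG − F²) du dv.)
√(EG − F²)|_{(3*pi/5, 3/2)} = 8

E = 64, F = 0, G = 1, so EG − F² = 64. Taking the positive square root: √(EG − F²) = 8. At (u, v) = (3*pi/5, 3/2): 8.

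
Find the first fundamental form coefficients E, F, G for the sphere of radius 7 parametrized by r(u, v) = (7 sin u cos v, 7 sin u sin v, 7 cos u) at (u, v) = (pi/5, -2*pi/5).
E = 49;  F = 0;  G = 245/8 - 49*sqrt(5)/8

Partials: r_u = (7*cos(u)*cos(v), 7*sin(v)*cos(u), -7*sin(u)), r_v = (-7*sin(u)*sin(v), 7*sin(u)*cos(v), 0). As functions of (u, v):
  E = r_u · r_u = 49,
  F = r_u · r_v = 0,
  G = r_v · r_v = 49*sin(u)^2.
Evaluating at (u, v) = (pi/5, -2*pi/5): E = 49, F = 0, G = 245/8 - 49*sqrt(5)/8.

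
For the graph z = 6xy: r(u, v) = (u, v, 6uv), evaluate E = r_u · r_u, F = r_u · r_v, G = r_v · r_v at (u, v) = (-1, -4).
E = 577;  F = 144;  G = 37

Partials: r_u = (1, 0, 6*v), r_v = (0, 1, 6*u). As functions of (u, v):
  E = r_u · r_u = 36*v^2 + 1,
  F = r_u · r_v = 36*u*v,
  G = r_v · r_v = 36*u^2 + 1.
Evaluating at (u, v) = (-1, -4): E = 577, F = 144, G = 37.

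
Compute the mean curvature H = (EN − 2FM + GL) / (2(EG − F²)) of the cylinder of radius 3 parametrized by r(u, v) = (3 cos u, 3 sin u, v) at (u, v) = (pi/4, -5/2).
H = -1/6

With E = 9, F = 0, G = 1, L = -3, M = 0, N = 0, assemble
  H = (EN − 2FM + GL) / (2(EG − F²)) = -1/6.
At (u, v) = (pi/4, -5/2): H = -1/6.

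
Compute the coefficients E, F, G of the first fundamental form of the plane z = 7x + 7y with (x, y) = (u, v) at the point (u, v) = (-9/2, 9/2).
E = 50;  F = 49;  G = 50

Partials: r_u = (1, 0, 7), r_v = (0, 1, 7). As functions of (u, v):
  E = r_u · r_u = 50,
  F = r_u · r_v = 49,
  G = r_v · r_v = 50.
Evaluating at (u, v) = (-9/2, 9/2): E = 50, F = 49, G = 50.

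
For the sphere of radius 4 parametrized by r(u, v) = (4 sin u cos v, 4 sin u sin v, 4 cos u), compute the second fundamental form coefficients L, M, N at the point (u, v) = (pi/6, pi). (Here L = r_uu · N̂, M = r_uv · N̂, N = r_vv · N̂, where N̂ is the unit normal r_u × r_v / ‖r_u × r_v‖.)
L = -4;  M = 0;  N = -1

Compute the unit normal N̂(u, v) = (sin(u)^2*cos(v)/Abs(sin(u)), sin(u)^2*sin(v)/Abs(sin(u)), sin(2*u)/(2*Abs(sin(u)))), and the second partials r_uu, r_uv, r_vv. Take dot products:
  L(u, v) = r_uu · N̂ = -4*sin(u)/Abs(sin(u)),
  M(u, v) = r_uv · N̂ = 0,
  N(u, v) = r_vv · N̂ = -4*sin(u)^3/Abs(sin(u)).
Evaluating at (u, v) = (pi/6, pi):
  L = -4, M = 0, N = -1.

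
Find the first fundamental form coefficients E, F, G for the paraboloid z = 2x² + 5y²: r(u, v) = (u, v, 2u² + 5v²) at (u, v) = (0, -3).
E = 1;  F = 0;  G = 901

Partials: r_u = (1, 0, 4*u), r_v = (0, 1, 10*v). As functions of (u, v):
  E = r_u · r_u = 16*u^2 + 1,
  F = r_u · r_v = 40*u*v,
  G = r_v · r_v = 100*v^2 + 1.
Evaluating at (u, v) = (0, -3): E = 1, F = 0, G = 901.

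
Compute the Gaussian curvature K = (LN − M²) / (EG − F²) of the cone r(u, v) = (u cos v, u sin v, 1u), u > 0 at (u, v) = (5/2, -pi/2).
K = 0

Coefficients of the first fundamental form: E = 2, F = 0, G = u^2.
Coefficients of the second fundamental form: L = 0, M = 0, N = sqrt(2)*u^2/(2*Abs(u)).
Assemble K = (LN − M²)/(EG − F²) = 0. At (u, v) = (5/2, -pi/2): K = 0.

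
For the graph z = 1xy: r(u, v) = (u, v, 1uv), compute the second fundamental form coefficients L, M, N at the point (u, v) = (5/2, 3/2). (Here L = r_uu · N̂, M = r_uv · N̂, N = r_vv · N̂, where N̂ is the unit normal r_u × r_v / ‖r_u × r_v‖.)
L = 0;  M = sqrt(38)/19;  N = 0

Compute the unit normal N̂(u, v) = (-v/sqrt(u^2 + v^2 + 1), -u/sqrt(u^2 + v^2 + 1), 1/sqrt(u^2 + v^2 + 1)), and the second partials r_uu, r_uv, r_vv. Take dot products:
  L(u, v) = r_uu · N̂ = 0,
  M(u, v) = r_uv · N̂ = 1/sqrt(u^2 + v^2 + 1),
  N(u, v) = r_vv · N̂ = 0.
Evaluating at (u, v) = (5/2, 3/2):
  L = 0, M = sqrt(38)/19, N = 0.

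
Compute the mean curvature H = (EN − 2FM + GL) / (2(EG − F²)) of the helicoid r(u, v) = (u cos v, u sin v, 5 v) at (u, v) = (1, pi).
H = 0

With E = 1, F = 0, G = u^2 + 25, L = 0, M = -5/sqrt(u^2 + 25), N = 0, assemble
  H = (EN − 2FM + GL) / (2(EG − F²)) = 0.
At (u, v) = (1, pi): H = 0.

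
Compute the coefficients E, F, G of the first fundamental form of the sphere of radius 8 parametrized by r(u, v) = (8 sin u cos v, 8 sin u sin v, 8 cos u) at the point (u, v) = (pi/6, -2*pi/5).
E = 64;  F = 0;  G = 16

Partials: r_u = (8*cos(u)*cos(v), 8*sin(v)*cos(u), -8*sin(u)), r_v = (-8*sin(u)*sin(v), 8*sin(u)*cos(v), 0). As functions of (u, v):
  E = r_u · r_u = 64,
  F = r_u · r_v = 0,
  G = r_v · r_v = 64*sin(u)^2.
Evaluating at (u, v) = (pi/6, -2*pi/5): E = 64, F = 0, G = 16.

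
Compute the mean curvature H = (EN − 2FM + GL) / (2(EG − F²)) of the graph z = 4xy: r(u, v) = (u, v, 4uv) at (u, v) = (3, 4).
H = -768*sqrt(401)/160801

With E = 16*v^2 + 1, F = 16*u*v, G = 16*u^2 + 1, L = 0, M = 4/sqrt(16*u^2 + 16*v^2 + 1), N = 0, assemble
  H = (EN − 2FM + GL) / (2(EG − F²)) = -64*u*v/(16*u^2 + 16*v^2 + 1)^(3/2).
At (u, v) = (3, 4): H = -768*sqrt(401)/160801.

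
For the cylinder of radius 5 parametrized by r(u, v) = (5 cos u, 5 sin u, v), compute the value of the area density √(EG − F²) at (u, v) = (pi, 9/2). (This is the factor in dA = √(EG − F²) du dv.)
√(EG − F²)|_{(pi, 9/2)} = 5

E = 25, F = 0, G = 1, so EG − F² = 25. Taking the positive square root: √(EG − F²) = 5. At (u, v) = (pi, 9/2): 5.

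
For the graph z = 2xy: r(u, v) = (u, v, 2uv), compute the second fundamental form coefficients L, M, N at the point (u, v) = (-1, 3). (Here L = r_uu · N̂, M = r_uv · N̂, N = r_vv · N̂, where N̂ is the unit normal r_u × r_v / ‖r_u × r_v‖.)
L = 0;  M = 2*sqrt(41)/41;  N = 0

Compute the unit normal N̂(u, v) = (-2*v/sqrt(4*u^2 + 4*v^2 + 1), -2*u/sqrt(4*u^2 + 4*v^2 + 1), 1/sqrt(4*u^2 + 4*v^2 + 1)), and the second partials r_uu, r_uv, r_vv. Take dot products:
  L(u, v) = r_uu · N̂ = 0,
  M(u, v) = r_uv · N̂ = 2/sqrt(4*u^2 + 4*v^2 + 1),
  N(u, v) = r_vv · N̂ = 0.
Evaluating at (u, v) = (-1, 3):
  L = 0, M = 2*sqrt(41)/41, N = 0.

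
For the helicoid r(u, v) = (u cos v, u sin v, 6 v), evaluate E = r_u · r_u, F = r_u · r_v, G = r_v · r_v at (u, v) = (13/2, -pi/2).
E = 1;  F = 0;  G = 313/4

Partials: r_u = (cos(v), sin(v), 0), r_v = (-u*sin(v), u*cos(v), 6). As functions of (u, v):
  E = r_u · r_u = 1,
  F = r_u · r_v = 0,
  G = r_v · r_v = u^2 + 36.
Evaluating at (u, v) = (13/2, -pi/2): E = 1, F = 0, G = 313/4.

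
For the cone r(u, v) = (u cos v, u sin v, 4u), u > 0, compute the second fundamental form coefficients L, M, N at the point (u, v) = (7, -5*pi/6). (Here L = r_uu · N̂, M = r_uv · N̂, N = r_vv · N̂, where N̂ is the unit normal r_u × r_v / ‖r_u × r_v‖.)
L = 0;  M = 0;  N = 28*sqrt(17)/17

Compute the unit normal N̂(u, v) = (-4*sqrt(17)*u*cos(v)/(17*Abs(u)), -4*sqrt(17)*u*sin(v)/(17*Abs(u)), sqrt(17)*u/(17*Abs(u))), and the second partials r_uu, r_uv, r_vv. Take dot products:
  L(u, v) = r_uu · N̂ = 0,
  M(u, v) = r_uv · N̂ = 0,
  N(u, v) = r_vv · N̂ = 4*sqrt(17)*u^2/(17*Abs(u)).
Evaluating at (u, v) = (7, -5*pi/6):
  L = 0, M = 0, N = 28*sqrt(17)/17.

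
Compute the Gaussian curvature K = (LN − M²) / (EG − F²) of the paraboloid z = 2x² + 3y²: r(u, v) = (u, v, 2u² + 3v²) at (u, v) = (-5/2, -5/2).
K = 6/26569

Coefficients of the first fundamental form: E = 16*u^2 + 1, F = 24*u*v, G = 36*v^2 + 1.
Coefficients of the second fundamental form: L = 4/sqrt(16*u^2 + 36*v^2 + 1), M = 0, N = 6/sqrt(16*u^2 + 36*v^2 + 1).
Assemble K = (LN − M²)/(EG − F²) = 24/(256*u^4 + 1152*u^2*v^2 + 32*u^2 + 1296*v^4 + 72*v^2 + 1). At (u, v) = (-5/2, -5/2): K = 6/26569.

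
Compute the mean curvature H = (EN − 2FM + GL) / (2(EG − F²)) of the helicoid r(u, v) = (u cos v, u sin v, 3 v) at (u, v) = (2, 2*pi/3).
H = 0

With E = 1, F = 0, G = u^2 + 9, L = 0, M = -3/sqrt(u^2 + 9), N = 0, assemble
  H = (EN − 2FM + GL) / (2(EG − F²)) = 0.
At (u, v) = (2, 2*pi/3): H = 0.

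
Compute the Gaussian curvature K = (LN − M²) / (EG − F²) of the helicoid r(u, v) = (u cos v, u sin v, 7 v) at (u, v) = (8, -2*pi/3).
K = -49/12769

Coefficients of the first fundamental form: E = 1, F = 0, G = u^2 + 49.
Coefficients of the second fundamental form: L = 0, M = -7/sqrt(u^2 + 49), N = 0.
Assemble K = (LN − M²)/(EG − F²) = -49/(u^2 + 49)^2. At (u, v) = (8, -2*pi/3): K = -49/12769.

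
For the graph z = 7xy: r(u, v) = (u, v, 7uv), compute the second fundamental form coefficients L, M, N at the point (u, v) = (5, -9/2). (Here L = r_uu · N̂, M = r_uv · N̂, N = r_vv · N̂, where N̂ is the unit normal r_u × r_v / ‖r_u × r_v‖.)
L = 0;  M = 14*sqrt(8873)/8873;  N = 0

Compute the unit normal N̂(u, v) = (-7*v/sqrt(49*u^2 + 49*v^2 + 1), -7*u/sqrt(49*u^2 + 49*v^2 + 1), 1/sqrt(49*u^2 + 49*v^2 + 1)), and the second partials r_uu, r_uv, r_vv. Take dot products:
  L(u, v) = r_uu · N̂ = 0,
  M(u, v) = r_uv · N̂ = 7/sqrt(49*u^2 + 49*v^2 + 1),
  N(u, v) = r_vv · N̂ = 0.
Evaluating at (u, v) = (5, -9/2):
  L = 0, M = 14*sqrt(8873)/8873, N = 0.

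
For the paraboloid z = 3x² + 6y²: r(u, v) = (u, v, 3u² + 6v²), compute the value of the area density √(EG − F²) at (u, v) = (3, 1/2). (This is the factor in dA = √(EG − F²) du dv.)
√(EG − F²)|_{(3, 1/2)} = 19

E = 36*u^2 + 1, F = 72*u*v, G = 144*v^2 + 1, so EG − F² = 36*u^2 + 144*v^2 + 1. Taking the positive square root: √(EG − F²) = sqrt(36*u^2 + 144*v^2 + 1). At (u, v) = (3, 1/2): 19.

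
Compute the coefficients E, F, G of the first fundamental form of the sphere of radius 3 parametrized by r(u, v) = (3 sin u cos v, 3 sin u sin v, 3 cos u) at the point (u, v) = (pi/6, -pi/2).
E = 9;  F = 0;  G = 9/4

Partials: r_u = (3*cos(u)*cos(v), 3*sin(v)*cos(u), -3*sin(u)), r_v = (-3*sin(u)*sin(v), 3*sin(u)*cos(v), 0). As functions of (u, v):
  E = r_u · r_u = 9,
  F = r_u · r_v = 0,
  G = r_v · r_v = 9*sin(u)^2.
Evaluating at (u, v) = (pi/6, -pi/2): E = 9, F = 0, G = 9/4.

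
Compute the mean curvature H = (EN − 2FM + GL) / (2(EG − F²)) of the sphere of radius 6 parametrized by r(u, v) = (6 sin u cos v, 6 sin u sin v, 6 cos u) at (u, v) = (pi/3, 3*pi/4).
H = -1/6

With E = 36, F = 0, G = 36*sin(u)^2, L = -6*sin(u)/Abs(sin(u)), M = 0, N = -6*sin(u)^3/Abs(sin(u)), assemble
  H = (EN − 2FM + GL) / (2(EG − F²)) = -sin(u)/(6*Abs(sin(u))).
At (u, v) = (pi/3, 3*pi/4): H = -1/6.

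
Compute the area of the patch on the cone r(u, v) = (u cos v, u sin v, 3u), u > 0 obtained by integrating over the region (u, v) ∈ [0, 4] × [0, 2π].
Area = 16*sqrt(10)*pi

Area = ∫∫ √(EG − F²) du dv with √(EG − F²) = sqrt(10)*Abs(u). Integrating over [0, 4] × [0, 2π] gives 16*sqrt(10)*pi.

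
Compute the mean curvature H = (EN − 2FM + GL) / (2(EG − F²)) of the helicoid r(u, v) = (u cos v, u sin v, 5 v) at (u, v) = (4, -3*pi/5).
H = 0

With E = 1, F = 0, G = u^2 + 25, L = 0, M = -5/sqrt(u^2 + 25), N = 0, assemble
  H = (EN − 2FM + GL) / (2(EG − F²)) = 0.
At (u, v) = (4, -3*pi/5): H = 0.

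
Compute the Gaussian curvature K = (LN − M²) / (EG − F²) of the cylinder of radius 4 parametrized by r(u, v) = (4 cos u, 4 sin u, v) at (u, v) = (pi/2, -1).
K = 0

Coefficients of the first fundamental form: E = 16, F = 0, G = 1.
Coefficients of the second fundamental form: L = -4, M = 0, N = 0.
Assemble K = (LN − M²)/(EG − F²) = 0. At (u, v) = (pi/2, -1): K = 0.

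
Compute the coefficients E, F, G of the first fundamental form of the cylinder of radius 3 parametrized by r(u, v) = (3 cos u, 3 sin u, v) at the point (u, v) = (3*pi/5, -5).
E = 9;  F = 0;  G = 1

Partials: r_u = (-3*sin(u), 3*cos(u), 0), r_v = (0, 0, 1). As functions of (u, v):
  E = r_u · r_u = 9,
  F = r_u · r_v = 0,
  G = r_v · r_v = 1.
Evaluating at (u, v) = (3*pi/5, -5): E = 9, F = 0, G = 1.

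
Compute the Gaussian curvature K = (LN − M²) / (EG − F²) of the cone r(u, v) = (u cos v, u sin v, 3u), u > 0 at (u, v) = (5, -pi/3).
K = 0

Coefficients of the first fundamental form: E = 10, F = 0, G = u^2.
Coefficients of the second fundamental form: L = 0, M = 0, N = 3*sqrt(10)*u^2/(10*Abs(u)).
Assemble K = (LN − M²)/(EG − F²) = 0. At (u, v) = (5, -pi/3): K = 0.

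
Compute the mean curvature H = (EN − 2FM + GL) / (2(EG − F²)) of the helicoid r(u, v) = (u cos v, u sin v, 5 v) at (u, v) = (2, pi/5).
H = 0

With E = 1, F = 0, G = u^2 + 25, L = 0, M = -5/sqrt(u^2 + 25), N = 0, assemble
  H = (EN − 2FM + GL) / (2(EG − F²)) = 0.
At (u, v) = (2, pi/5): H = 0.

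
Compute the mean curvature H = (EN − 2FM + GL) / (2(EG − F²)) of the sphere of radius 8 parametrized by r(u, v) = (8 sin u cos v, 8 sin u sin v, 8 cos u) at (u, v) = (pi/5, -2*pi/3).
H = -1/8

With E = 64, F = 0, G = 64*sin(u)^2, L = -8*sin(u)/Abs(sin(u)), M = 0, N = -8*sin(u)^3/Abs(sin(u)), assemble
  H = (EN − 2FM + GL) / (2(EG − F²)) = -sin(u)/(8*Abs(sin(u))).
At (u, v) = (pi/5, -2*pi/3): H = -1/8.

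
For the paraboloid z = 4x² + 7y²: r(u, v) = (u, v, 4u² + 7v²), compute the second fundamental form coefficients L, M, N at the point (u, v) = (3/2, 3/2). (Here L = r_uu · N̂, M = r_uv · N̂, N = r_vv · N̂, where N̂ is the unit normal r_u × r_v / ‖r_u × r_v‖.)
L = 4*sqrt(586)/293;  M = 0;  N = 7*sqrt(586)/293

Compute the unit normal N̂(u, v) = (-8*u/sqrt(64*u^2 + 196*v^2 + 1), -14*v/sqrt(64*u^2 + 196*v^2 + 1), 1/sqrt(64*u^2 + 196*v^2 + 1)), and the second partials r_uu, r_uv, r_vv. Take dot products:
  L(u, v) = r_uu · N̂ = 8/sqrt(64*u^2 + 196*v^2 + 1),
  M(u, v) = r_uv · N̂ = 0,
  N(u, v) = r_vv · N̂ = 14/sqrt(64*u^2 + 196*v^2 + 1).
Evaluating at (u, v) = (3/2, 3/2):
  L = 4*sqrt(586)/293, M = 0, N = 7*sqrt(586)/293.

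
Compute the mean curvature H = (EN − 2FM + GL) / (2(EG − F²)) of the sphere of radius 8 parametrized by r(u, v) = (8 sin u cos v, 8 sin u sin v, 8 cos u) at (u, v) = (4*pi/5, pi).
H = -1/8

With E = 64, F = 0, G = 64*sin(u)^2, L = -8*sin(u)/Abs(sin(u)), M = 0, N = -8*sin(u)^3/Abs(sin(u)), assemble
  H = (EN − 2FM + GL) / (2(EG − F²)) = -sin(u)/(8*Abs(sin(u))).
At (u, v) = (4*pi/5, pi): H = -1/8.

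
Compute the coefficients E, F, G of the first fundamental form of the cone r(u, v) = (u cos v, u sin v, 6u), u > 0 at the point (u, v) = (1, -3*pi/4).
E = 37;  F = 0;  G = 1

Partials: r_u = (cos(v), sin(v), 6), r_v = (-u*sin(v), u*cos(v), 0). As functions of (u, v):
  E = r_u · r_u = 37,
  F = r_u · r_v = 0,
  G = r_v · r_v = u^2.
Evaluating at (u, v) = (1, -3*pi/4): E = 37, F = 0, G = 1.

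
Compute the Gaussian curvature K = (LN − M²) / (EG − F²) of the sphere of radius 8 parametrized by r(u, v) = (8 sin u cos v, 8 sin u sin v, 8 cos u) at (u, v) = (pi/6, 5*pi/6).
K = 1/64

Coefficients of the first fundamental form: E = 64, F = 0, G = 64*sin(u)^2.
Coefficients of the second fundamental form: L = -8*sin(u)/Abs(sin(u)), M = 0, N = -8*sin(u)^3/Abs(sin(u)).
Assemble K = (LN − M²)/(EG − F²) = 1/64. At (u, v) = (pi/6, 5*pi/6): K = 1/64.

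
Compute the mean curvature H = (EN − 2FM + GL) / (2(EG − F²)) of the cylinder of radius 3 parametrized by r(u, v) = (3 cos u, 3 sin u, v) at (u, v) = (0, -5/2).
H = -1/6

With E = 9, F = 0, G = 1, L = -3, M = 0, N = 0, assemble
  H = (EN − 2FM + GL) / (2(EG − F²)) = -1/6.
At (u, v) = (0, -5/2): H = -1/6.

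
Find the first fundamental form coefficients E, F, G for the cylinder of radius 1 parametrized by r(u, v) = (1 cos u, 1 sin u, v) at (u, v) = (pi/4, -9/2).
E = 1;  F = 0;  G = 1

Partials: r_u = (-sin(u), cos(u), 0), r_v = (0, 0, 1). As functions of (u, v):
  E = r_u · r_u = 1,
  F = r_u · r_v = 0,
  G = r_v · r_v = 1.
Evaluating at (u, v) = (pi/4, -9/2): E = 1, F = 0, G = 1.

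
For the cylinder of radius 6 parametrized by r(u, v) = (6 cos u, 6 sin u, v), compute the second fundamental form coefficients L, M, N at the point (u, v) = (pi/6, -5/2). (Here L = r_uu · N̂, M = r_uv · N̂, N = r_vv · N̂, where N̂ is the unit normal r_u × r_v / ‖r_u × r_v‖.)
L = -6;  M = 0;  N = 0

Compute the unit normal N̂(u, v) = (cos(u), sin(u), 0), and the second partials r_uu, r_uv, r_vv. Take dot products:
  L(u, v) = r_uu · N̂ = -6,
  M(u, v) = r_uv · N̂ = 0,
  N(u, v) = r_vv · N̂ = 0.
Evaluating at (u, v) = (pi/6, -5/2):
  L = -6, M = 0, N = 0.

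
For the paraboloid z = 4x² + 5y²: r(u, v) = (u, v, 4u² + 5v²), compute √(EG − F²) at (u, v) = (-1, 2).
√(EG − F²)|_{(-1, 2)} = sqrt(465)

E = 64*u^2 + 1, F = 80*u*v, G = 100*v^2 + 1; EG − F² = 64*u^2 + 100*v^2 + 1; √(EG − F²) = sqrt(64*u^2 + 100*v^2 + 1). At the given point: sqrt(465).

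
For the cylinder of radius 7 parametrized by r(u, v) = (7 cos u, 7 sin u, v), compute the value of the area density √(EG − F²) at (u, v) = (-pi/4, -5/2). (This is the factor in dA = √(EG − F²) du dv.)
√(EG − F²)|_{(-pi/4, -5/2)} = 7

E = 49, F = 0, G = 1, so EG − F² = 49. Taking the positive square root: √(EG − F²) = 7. At (u, v) = (-pi/4, -5/2): 7.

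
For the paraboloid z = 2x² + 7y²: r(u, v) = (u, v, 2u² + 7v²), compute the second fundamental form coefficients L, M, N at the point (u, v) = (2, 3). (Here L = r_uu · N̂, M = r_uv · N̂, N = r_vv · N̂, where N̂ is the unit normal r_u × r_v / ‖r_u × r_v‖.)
L = 4*sqrt(1829)/1829;  M = 0;  N = 14*sqrt(1829)/1829

Compute the unit normal N̂(u, v) = (-4*u/sqrt(16*u^2 + 196*v^2 + 1), -14*v/sqrt(16*u^2 + 196*v^2 + 1), 1/sqrt(16*u^2 + 196*v^2 + 1)), and the second partials r_uu, r_uv, r_vv. Take dot products:
  L(u, v) = r_uu · N̂ = 4/sqrt(16*u^2 + 196*v^2 + 1),
  M(u, v) = r_uv · N̂ = 0,
  N(u, v) = r_vv · N̂ = 14/sqrt(16*u^2 + 196*v^2 + 1).
Evaluating at (u, v) = (2, 3):
  L = 4*sqrt(1829)/1829, M = 0, N = 14*sqrt(1829)/1829.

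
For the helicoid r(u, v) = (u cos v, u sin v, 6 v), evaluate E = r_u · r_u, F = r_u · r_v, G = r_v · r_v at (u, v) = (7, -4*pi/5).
E = 1;  F = 0;  G = 85

Partials: r_u = (cos(v), sin(v), 0), r_v = (-u*sin(v), u*cos(v), 6). As functions of (u, v):
  E = r_u · r_u = 1,
  F = r_u · r_v = 0,
  G = r_v · r_v = u^2 + 36.
Evaluating at (u, v) = (7, -4*pi/5): E = 1, F = 0, G = 85.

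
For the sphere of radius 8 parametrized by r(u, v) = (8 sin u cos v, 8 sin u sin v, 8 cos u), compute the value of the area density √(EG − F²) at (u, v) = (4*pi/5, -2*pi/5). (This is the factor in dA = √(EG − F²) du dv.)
√(EG − F²)|_{(4*pi/5, -2*pi/5)} = 16*sqrt(10 - 2*sqrt(5))

E = 64, F = 0, G = 64*sin(u)^2, so EG − F² = 4096*sin(u)^2. Taking the positive square root: √(EG − F²) = 64*Abs(sin(u)). At (u, v) = (4*pi/5, -2*pi/5): 16*sqrt(10 - 2*sqrt(5)).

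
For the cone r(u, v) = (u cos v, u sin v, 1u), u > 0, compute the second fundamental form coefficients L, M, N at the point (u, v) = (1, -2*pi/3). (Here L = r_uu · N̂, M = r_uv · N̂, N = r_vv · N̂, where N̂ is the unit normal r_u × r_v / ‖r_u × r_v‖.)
L = 0;  M = 0;  N = sqrt(2)/2

Compute the unit normal N̂(u, v) = (-sqrt(2)*u*cos(v)/(2*Abs(u)), -sqrt(2)*u*sin(v)/(2*Abs(u)), sqrt(2)*u/(2*Abs(u))), and the second partials r_uu, r_uv, r_vv. Take dot products:
  L(u, v) = r_uu · N̂ = 0,
  M(u, v) = r_uv · N̂ = 0,
  N(u, v) = r_vv · N̂ = sqrt(2)*u^2/(2*Abs(u)).
Evaluating at (u, v) = (1, -2*pi/3):
  L = 0, M = 0, N = sqrt(2)/2.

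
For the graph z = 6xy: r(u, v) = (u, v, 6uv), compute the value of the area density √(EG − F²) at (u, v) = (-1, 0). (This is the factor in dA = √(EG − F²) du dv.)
√(EG − F²)|_{(-1, 0)} = sqrt(37)

E = 36*v^2 + 1, F = 36*u*v, G = 36*u^2 + 1, so EG − F² = 36*u^2 + 36*v^2 + 1. Taking the positive square root: √(EG − F²) = sqrt(36*u^2 + 36*v^2 + 1). At (u, v) = (-1, 0): sqrt(37).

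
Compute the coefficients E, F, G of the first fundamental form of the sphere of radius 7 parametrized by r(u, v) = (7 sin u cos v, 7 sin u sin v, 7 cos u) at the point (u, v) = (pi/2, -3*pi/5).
E = 49;  F = 0;  G = 49

Partials: r_u = (7*cos(u)*cos(v), 7*sin(v)*cos(u), -7*sin(u)), r_v = (-7*sin(u)*sin(v), 7*sin(u)*cos(v), 0). As functions of (u, v):
  E = r_u · r_u = 49,
  F = r_u · r_v = 0,
  G = r_v · r_v = 49*sin(u)^2.
Evaluating at (u, v) = (pi/2, -3*pi/5): E = 49, F = 0, G = 49.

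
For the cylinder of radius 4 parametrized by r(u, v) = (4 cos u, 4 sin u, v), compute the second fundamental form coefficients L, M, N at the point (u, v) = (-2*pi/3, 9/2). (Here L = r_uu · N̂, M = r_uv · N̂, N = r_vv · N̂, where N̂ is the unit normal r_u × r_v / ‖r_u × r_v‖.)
L = -4;  M = 0;  N = 0

Compute the unit normal N̂(u, v) = (cos(u), sin(u), 0), and the second partials r_uu, r_uv, r_vv. Take dot products:
  L(u, v) = r_uu · N̂ = -4,
  M(u, v) = r_uv · N̂ = 0,
  N(u, v) = r_vv · N̂ = 0.
Evaluating at (u, v) = (-2*pi/3, 9/2):
  L = -4, M = 0, N = 0.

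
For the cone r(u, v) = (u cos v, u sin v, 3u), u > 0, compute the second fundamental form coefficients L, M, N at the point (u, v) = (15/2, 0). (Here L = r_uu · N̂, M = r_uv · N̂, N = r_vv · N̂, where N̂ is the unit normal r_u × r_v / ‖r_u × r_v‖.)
L = 0;  M = 0;  N = 9*sqrt(10)/4

Compute the unit normal N̂(u, v) = (-3*sqrt(10)*u*cos(v)/(10*Abs(u)), -3*sqrt(10)*u*sin(v)/(10*Abs(u)), sqrt(10)*u/(10*Abs(u))), and the second partials r_uu, r_uv, r_vv. Take dot products:
  L(u, v) = r_uu · N̂ = 0,
  M(u, v) = r_uv · N̂ = 0,
  N(u, v) = r_vv · N̂ = 3*sqrt(10)*u^2/(10*Abs(u)).
Evaluating at (u, v) = (15/2, 0):
  L = 0, M = 0, N = 9*sqrt(10)/4.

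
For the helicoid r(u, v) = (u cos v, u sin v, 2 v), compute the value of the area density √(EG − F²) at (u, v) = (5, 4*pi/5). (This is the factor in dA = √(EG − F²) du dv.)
√(EG − F²)|_{(5, 4*pi/5)} = sqrt(29)

E = 1, F = 0, G = u^2 + 4, so EG − F² = u^2 + 4. Taking the positive square root: √(EG − F²) = sqrt(u^2 + 4). At (u, v) = (5, 4*pi/5): sqrt(29).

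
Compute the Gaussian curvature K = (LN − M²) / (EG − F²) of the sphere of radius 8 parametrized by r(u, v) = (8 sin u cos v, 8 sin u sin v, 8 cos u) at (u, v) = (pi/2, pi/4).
K = 1/64

Coefficients of the first fundamental form: E = 64, F = 0, G = 64*sin(u)^2.
Coefficients of the second fundamental form: L = -8*sin(u)/Abs(sin(u)), M = 0, N = -8*sin(u)^3/Abs(sin(u)).
Assemble K = (LN − M²)/(EG − F²) = 1/64. At (u, v) = (pi/2, pi/4): K = 1/64.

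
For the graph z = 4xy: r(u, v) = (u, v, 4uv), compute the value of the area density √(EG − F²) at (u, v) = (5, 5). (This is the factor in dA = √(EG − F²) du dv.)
√(EG − F²)|_{(5, 5)} = 3*sqrt(89)

E = 16*v^2 + 1, F = 16*u*v, G = 16*u^2 + 1, so EG − F² = 16*u^2 + 16*v^2 + 1. Taking the positive square root: √(EG − F²) = sqrt(16*u^2 + 16*v^2 + 1). At (u, v) = (5, 5): 3*sqrt(89).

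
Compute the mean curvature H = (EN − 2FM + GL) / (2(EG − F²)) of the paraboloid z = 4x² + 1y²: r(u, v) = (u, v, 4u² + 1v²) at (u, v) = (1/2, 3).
H = 165*sqrt(53)/2809

With E = 64*u^2 + 1, F = 16*u*v, G = 4*v^2 + 1, L = 8/sqrt(64*u^2 + 4*v^2 + 1), M = 0, N = 2/sqrt(64*u^2 + 4*v^2 + 1), assemble
  H = (EN − 2FM + GL) / (2(EG − F²)) = (64*u^2 + 16*v^2 + 5)/(64*u^2 + 4*v^2 + 1)^(3/2).
At (u, v) = (1/2, 3): H = 165*sqrt(53)/2809.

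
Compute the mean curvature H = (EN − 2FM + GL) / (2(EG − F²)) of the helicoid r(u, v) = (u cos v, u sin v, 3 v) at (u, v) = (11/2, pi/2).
H = 0

With E = 1, F = 0, G = u^2 + 9, L = 0, M = -3/sqrt(u^2 + 9), N = 0, assemble
  H = (EN − 2FM + GL) / (2(EG − F²)) = 0.
At (u, v) = (11/2, pi/2): H = 0.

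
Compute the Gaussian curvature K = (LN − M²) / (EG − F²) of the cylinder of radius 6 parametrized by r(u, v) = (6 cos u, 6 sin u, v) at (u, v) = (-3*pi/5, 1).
K = 0

Coefficients of the first fundamental form: E = 36, F = 0, G = 1.
Coefficients of the second fundamental form: L = -6, M = 0, N = 0.
Assemble K = (LN − M²)/(EG − F²) = 0. At (u, v) = (-3*pi/5, 1): K = 0.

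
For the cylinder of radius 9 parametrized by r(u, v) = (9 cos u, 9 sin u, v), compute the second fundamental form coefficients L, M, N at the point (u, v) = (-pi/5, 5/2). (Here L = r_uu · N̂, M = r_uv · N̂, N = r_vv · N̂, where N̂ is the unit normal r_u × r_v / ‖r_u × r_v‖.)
L = -9;  M = 0;  N = 0

Compute the unit normal N̂(u, v) = (cos(u), sin(u), 0), and the second partials r_uu, r_uv, r_vv. Take dot products:
  L(u, v) = r_uu · N̂ = -9,
  M(u, v) = r_uv · N̂ = 0,
  N(u, v) = r_vv · N̂ = 0.
Evaluating at (u, v) = (-pi/5, 5/2):
  L = -9, M = 0, N = 0.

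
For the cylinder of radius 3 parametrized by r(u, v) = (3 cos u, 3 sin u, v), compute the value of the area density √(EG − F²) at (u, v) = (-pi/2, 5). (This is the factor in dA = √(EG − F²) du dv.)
√(EG − F²)|_{(-pi/2, 5)} = 3

E = 9, F = 0, G = 1, so EG − F² = 9. Taking the positive square root: √(EG − F²) = 3. At (u, v) = (-pi/2, 5): 3.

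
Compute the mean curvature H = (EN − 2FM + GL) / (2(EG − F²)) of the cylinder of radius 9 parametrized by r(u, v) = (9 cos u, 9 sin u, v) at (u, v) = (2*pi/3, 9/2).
H = -1/18

With E = 81, F = 0, G = 1, L = -9, M = 0, N = 0, assemble
  H = (EN − 2FM + GL) / (2(EG − F²)) = -1/18.
At (u, v) = (2*pi/3, 9/2): H = -1/18.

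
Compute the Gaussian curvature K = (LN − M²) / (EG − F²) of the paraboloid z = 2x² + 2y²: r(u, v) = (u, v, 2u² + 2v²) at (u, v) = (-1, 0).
K = 16/289

Coefficients of the first fundamental form: E = 16*u^2 + 1, F = 16*u*v, G = 16*v^2 + 1.
Coefficients of the second fundamental form: L = 4/sqrt(16*u^2 + 16*v^2 + 1), M = 0, N = 4/sqrt(16*u^2 + 16*v^2 + 1).
Assemble K = (LN − M²)/(EG − F²) = 16/(256*u^4 + 512*u^2*v^2 + 32*u^2 + 256*v^4 + 32*v^2 + 1). At (u, v) = (-1, 0): K = 16/289.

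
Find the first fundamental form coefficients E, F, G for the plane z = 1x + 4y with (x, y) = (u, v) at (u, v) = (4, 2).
E = 2;  F = 4;  G = 17

Partials: r_u = (1, 0, 1), r_v = (0, 1, 4). As functions of (u, v):
  E = r_u · r_u = 2,
  F = r_u · r_v = 4,
  G = r_v · r_v = 17.
Evaluating at (u, v) = (4, 2): E = 2, F = 4, G = 17.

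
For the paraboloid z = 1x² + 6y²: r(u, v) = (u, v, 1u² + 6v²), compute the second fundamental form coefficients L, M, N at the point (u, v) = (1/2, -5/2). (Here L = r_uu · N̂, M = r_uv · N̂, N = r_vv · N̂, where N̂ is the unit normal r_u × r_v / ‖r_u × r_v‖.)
L = sqrt(902)/451;  M = 0;  N = 6*sqrt(902)/451

Compute the unit normal N̂(u, v) = (-2*u/sqrt(4*u^2 + 144*v^2 + 1), -12*v/sqrt(4*u^2 + 144*v^2 + 1), 1/sqrt(4*u^2 + 144*v^2 + 1)), and the second partials r_uu, r_uv, r_vv. Take dot products:
  L(u, v) = r_uu · N̂ = 2/sqrt(4*u^2 + 144*v^2 + 1),
  M(u, v) = r_uv · N̂ = 0,
  N(u, v) = r_vv · N̂ = 12/sqrt(4*u^2 + 144*v^2 + 1).
Evaluating at (u, v) = (1/2, -5/2):
  L = sqrt(902)/451, M = 0, N = 6*sqrt(902)/451.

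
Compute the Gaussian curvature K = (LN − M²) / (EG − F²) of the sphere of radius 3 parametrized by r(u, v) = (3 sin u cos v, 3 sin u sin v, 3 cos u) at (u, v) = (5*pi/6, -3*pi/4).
K = 1/9

Coefficients of the first fundamental form: E = 9, F = 0, G = 9*sin(u)^2.
Coefficients of the second fundamental form: L = -3*sin(u)/Abs(sin(u)), M = 0, N = -3*sin(u)^3/Abs(sin(u)).
Assemble K = (LN − M²)/(EG − F²) = 1/9. At (u, v) = (5*pi/6, -3*pi/4): K = 1/9.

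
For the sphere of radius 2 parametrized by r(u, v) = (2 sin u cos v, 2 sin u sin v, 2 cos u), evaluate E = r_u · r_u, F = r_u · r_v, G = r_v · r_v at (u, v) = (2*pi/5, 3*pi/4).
E = 4;  F = 0;  G = sqrt(5)/2 + 5/2

Partials: r_u = (2*cos(u)*cos(v), 2*sin(v)*cos(u), -2*sin(u)), r_v = (-2*sin(u)*sin(v), 2*sin(u)*cos(v), 0). As functions of (u, v):
  E = r_u · r_u = 4,
  F = r_u · r_v = 0,
  G = r_v · r_v = 4*sin(u)^2.
Evaluating at (u, v) = (2*pi/5, 3*pi/4): E = 4, F = 0, G = sqrt(5)/2 + 5/2.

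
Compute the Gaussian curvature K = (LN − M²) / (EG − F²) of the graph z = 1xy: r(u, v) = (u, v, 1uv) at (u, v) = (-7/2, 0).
K = -16/2809

Coefficients of the first fundamental form: E = v^2 + 1, F = u*v, G = u^2 + 1.
Coefficients of the second fundamental form: L = 0, M = 1/sqrt(u^2 + v^2 + 1), N = 0.
Assemble K = (LN − M²)/(EG − F²) = 1/((u^2*v^2 - (u^2 + 1)*(v^2 + 1))*(u^2 + v^2 + 1)). At (u, v) = (-7/2, 0): K = -16/2809.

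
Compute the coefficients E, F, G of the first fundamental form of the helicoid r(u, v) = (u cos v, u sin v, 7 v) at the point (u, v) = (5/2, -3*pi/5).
E = 1;  F = 0;  G = 221/4

Partials: r_u = (cos(v), sin(v), 0), r_v = (-u*sin(v), u*cos(v), 7). As functions of (u, v):
  E = r_u · r_u = 1,
  F = r_u · r_v = 0,
  G = r_v · r_v = u^2 + 49.
Evaluating at (u, v) = (5/2, -3*pi/5): E = 1, F = 0, G = 221/4.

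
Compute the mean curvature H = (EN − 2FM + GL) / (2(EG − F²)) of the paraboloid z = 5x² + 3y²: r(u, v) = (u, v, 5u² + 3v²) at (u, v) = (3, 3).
H = 4328/42875

With E = 100*u^2 + 1, F = 60*u*v, G = 36*v^2 + 1, L = 10/sqrt(100*u^2 + 36*v^2 + 1), M = 0, N = 6/sqrt(100*u^2 + 36*v^2 + 1), assemble
  H = (EN − 2FM + GL) / (2(EG − F²)) = 4*(75*u^2 + 45*v^2 + 2)/(100*u^2 + 36*v^2 + 1)^(3/2).
At (u, v) = (3, 3): H = 4328/42875.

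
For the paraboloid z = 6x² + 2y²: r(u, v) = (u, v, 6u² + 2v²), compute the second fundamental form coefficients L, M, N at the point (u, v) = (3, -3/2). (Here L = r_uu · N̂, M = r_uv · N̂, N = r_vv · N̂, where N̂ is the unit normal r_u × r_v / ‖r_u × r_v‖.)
L = 12*sqrt(1333)/1333;  M = 0;  N = 4*sqrt(1333)/1333

Compute the unit normal N̂(u, v) = (-12*u/sqrt(144*u^2 + 16*v^2 + 1), -4*v/sqrt(144*u^2 + 16*v^2 + 1), 1/sqrt(144*u^2 + 16*v^2 + 1)), and the second partials r_uu, r_uv, r_vv. Take dot products:
  L(u, v) = r_uu · N̂ = 12/sqrt(144*u^2 + 16*v^2 + 1),
  M(u, v) = r_uv · N̂ = 0,
  N(u, v) = r_vv · N̂ = 4/sqrt(144*u^2 + 16*v^2 + 1).
Evaluating at (u, v) = (3, -3/2):
  L = 12*sqrt(1333)/1333, M = 0, N = 4*sqrt(1333)/1333.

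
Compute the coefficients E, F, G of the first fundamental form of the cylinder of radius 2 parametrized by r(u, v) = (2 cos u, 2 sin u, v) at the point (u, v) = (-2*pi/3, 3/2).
E = 4;  F = 0;  G = 1

Partials: r_u = (-2*sin(u), 2*cos(u), 0), r_v = (0, 0, 1). As functions of (u, v):
  E = r_u · r_u = 4,
  F = r_u · r_v = 0,
  G = r_v · r_v = 1.
Evaluating at (u, v) = (-2*pi/3, 3/2): E = 4, F = 0, G = 1.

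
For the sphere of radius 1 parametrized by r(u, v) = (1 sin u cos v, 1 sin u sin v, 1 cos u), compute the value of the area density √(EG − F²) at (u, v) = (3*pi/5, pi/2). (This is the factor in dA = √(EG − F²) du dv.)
√(EG − F²)|_{(3*pi/5, pi/2)} = sqrt(2*sqrt(5) + 10)/4

E = 1, F = 0, G = sin(u)^2, so EG − F² = sin(u)^2. Taking the positive square root: √(EG − F²) = Abs(sin(u)). At (u, v) = (3*pi/5, pi/2): sqrt(2*sqrt(5) + 10)/4.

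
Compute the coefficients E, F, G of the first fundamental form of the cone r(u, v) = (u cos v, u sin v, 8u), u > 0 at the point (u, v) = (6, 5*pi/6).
E = 65;  F = 0;  G = 36

Partials: r_u = (cos(v), sin(v), 8), r_v = (-u*sin(v), u*cos(v), 0). As functions of (u, v):
  E = r_u · r_u = 65,
  F = r_u · r_v = 0,
  G = r_v · r_v = u^2.
Evaluating at (u, v) = (6, 5*pi/6): E = 65, F = 0, G = 36.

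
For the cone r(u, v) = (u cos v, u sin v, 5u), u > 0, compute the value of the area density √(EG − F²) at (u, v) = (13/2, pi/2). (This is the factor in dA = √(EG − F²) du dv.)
√(EG − F²)|_{(13/2, pi/2)} = 13*sqrt(26)/2

E = 26, F = 0, G = u^2, so EG − F² = 26*u^2. Taking the positive square root: √(EG − F²) = sqrt(26)*Abs(u). At (u, v) = (13/2, pi/2): 13*sqrt(26)/2.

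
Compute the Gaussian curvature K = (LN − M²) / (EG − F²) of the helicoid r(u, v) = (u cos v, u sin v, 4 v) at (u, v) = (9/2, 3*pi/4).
K = -256/21025

Coefficients of the first fundamental form: E = 1, F = 0, G = u^2 + 16.
Coefficients of the second fundamental form: L = 0, M = -4/sqrt(u^2 + 16), N = 0.
Assemble K = (LN − M²)/(EG − F²) = -16/(u^2 + 16)^2. At (u, v) = (9/2, 3*pi/4): K = -256/21025.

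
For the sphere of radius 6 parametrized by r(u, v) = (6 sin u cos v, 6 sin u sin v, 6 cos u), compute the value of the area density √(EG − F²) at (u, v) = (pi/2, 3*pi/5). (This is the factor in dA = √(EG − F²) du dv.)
√(EG − F²)|_{(pi/2, 3*pi/5)} = 36

E = 36, F = 0, G = 36*sin(u)^2, so EG − F² = 1296*sin(u)^2. Taking the positive square root: √(EG − F²) = 36*Abs(sin(u)). At (u, v) = (pi/2, 3*pi/5): 36.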